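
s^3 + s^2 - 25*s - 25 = (s - 5)*(s + 1)*(s + 5)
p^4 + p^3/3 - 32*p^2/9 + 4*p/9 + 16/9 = (p - 4/3)*(p - 1)*(p + 2/3)*(p + 2)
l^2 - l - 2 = (l - 2)*(l + 1)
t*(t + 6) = t^2 + 6*t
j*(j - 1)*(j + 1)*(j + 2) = j^4 + 2*j^3 - j^2 - 2*j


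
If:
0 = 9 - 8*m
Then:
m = 9/8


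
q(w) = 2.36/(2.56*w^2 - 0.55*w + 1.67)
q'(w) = 2.36*(0.55 - 5.12*w)/(2.56*w^2 - 0.55*w + 1.67)^2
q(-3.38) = 0.07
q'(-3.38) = 0.04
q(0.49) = 1.17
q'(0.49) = -1.14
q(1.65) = 0.31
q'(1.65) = -0.31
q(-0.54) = 0.87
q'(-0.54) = 1.06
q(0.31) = 1.35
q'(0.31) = -0.80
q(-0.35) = 1.08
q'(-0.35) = 1.17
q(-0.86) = 0.58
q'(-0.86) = 0.72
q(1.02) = 0.63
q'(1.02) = -0.77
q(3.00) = 0.10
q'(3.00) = -0.07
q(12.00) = 0.01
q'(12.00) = -0.00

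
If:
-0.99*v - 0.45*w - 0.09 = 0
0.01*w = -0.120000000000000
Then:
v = 5.36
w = -12.00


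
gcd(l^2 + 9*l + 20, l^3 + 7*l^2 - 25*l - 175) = l + 5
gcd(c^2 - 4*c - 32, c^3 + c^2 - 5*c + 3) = 1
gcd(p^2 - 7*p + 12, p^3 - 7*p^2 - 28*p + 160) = p - 4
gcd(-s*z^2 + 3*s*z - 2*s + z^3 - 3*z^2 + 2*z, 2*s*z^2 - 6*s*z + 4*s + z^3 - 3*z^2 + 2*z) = z^2 - 3*z + 2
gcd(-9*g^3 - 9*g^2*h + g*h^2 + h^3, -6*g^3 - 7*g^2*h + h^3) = 3*g^2 + 2*g*h - h^2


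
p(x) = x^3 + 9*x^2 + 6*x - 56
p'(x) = 3*x^2 + 18*x + 6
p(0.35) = -52.75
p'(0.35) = 12.67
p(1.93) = -3.71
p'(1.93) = 51.91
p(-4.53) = 8.55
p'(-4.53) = -13.98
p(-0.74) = -55.92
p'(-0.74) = -5.68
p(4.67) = 270.15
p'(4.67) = 155.49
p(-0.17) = -56.76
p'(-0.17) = 3.03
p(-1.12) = -52.84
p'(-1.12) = -10.40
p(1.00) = -40.00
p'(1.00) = 27.00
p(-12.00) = -560.00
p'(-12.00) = 222.00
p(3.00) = 70.00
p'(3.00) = 87.00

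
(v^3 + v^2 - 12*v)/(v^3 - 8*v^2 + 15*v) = (v + 4)/(v - 5)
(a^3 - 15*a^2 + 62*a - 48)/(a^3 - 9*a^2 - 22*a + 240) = (a - 1)/(a + 5)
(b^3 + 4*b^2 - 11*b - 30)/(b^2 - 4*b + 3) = (b^2 + 7*b + 10)/(b - 1)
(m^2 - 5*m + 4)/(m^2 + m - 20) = (m - 1)/(m + 5)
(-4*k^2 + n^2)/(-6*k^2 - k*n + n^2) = (2*k - n)/(3*k - n)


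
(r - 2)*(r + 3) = r^2 + r - 6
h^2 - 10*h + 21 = (h - 7)*(h - 3)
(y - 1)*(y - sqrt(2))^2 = y^3 - 2*sqrt(2)*y^2 - y^2 + 2*y + 2*sqrt(2)*y - 2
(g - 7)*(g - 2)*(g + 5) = g^3 - 4*g^2 - 31*g + 70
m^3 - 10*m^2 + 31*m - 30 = (m - 5)*(m - 3)*(m - 2)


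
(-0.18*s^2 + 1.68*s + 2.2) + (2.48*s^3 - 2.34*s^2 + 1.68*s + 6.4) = 2.48*s^3 - 2.52*s^2 + 3.36*s + 8.6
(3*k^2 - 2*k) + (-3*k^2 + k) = -k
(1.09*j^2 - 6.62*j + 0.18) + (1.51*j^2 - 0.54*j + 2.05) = 2.6*j^2 - 7.16*j + 2.23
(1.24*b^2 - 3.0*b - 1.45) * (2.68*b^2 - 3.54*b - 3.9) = 3.3232*b^4 - 12.4296*b^3 + 1.898*b^2 + 16.833*b + 5.655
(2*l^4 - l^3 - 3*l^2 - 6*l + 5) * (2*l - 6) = 4*l^5 - 14*l^4 + 6*l^2 + 46*l - 30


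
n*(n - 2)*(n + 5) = n^3 + 3*n^2 - 10*n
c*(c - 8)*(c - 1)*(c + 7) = c^4 - 2*c^3 - 55*c^2 + 56*c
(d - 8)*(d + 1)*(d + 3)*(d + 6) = d^4 + 2*d^3 - 53*d^2 - 198*d - 144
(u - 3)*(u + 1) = u^2 - 2*u - 3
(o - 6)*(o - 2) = o^2 - 8*o + 12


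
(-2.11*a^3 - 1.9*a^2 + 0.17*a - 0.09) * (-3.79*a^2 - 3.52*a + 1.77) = 7.9969*a^5 + 14.6282*a^4 + 2.309*a^3 - 3.6203*a^2 + 0.6177*a - 0.1593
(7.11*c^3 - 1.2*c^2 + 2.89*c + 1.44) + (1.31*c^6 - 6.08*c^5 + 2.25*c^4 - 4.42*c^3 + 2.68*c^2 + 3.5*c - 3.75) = 1.31*c^6 - 6.08*c^5 + 2.25*c^4 + 2.69*c^3 + 1.48*c^2 + 6.39*c - 2.31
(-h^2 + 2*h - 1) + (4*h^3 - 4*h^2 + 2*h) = 4*h^3 - 5*h^2 + 4*h - 1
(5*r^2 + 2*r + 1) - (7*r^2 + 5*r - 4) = -2*r^2 - 3*r + 5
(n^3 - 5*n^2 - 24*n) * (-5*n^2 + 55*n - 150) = -5*n^5 + 80*n^4 - 305*n^3 - 570*n^2 + 3600*n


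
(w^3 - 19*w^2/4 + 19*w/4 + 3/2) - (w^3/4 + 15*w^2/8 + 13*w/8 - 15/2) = 3*w^3/4 - 53*w^2/8 + 25*w/8 + 9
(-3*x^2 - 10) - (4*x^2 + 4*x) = -7*x^2 - 4*x - 10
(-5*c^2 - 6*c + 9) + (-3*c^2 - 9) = -8*c^2 - 6*c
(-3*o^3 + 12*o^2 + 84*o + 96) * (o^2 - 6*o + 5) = -3*o^5 + 30*o^4 - 3*o^3 - 348*o^2 - 156*o + 480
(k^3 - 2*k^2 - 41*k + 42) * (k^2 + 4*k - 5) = k^5 + 2*k^4 - 54*k^3 - 112*k^2 + 373*k - 210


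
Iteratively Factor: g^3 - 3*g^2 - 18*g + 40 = (g + 4)*(g^2 - 7*g + 10) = (g - 5)*(g + 4)*(g - 2)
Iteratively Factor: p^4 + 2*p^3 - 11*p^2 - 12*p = (p - 3)*(p^3 + 5*p^2 + 4*p) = p*(p - 3)*(p^2 + 5*p + 4) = p*(p - 3)*(p + 4)*(p + 1)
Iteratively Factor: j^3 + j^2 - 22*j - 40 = (j - 5)*(j^2 + 6*j + 8) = (j - 5)*(j + 2)*(j + 4)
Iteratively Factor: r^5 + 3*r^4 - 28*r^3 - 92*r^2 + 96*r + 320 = (r - 2)*(r^4 + 5*r^3 - 18*r^2 - 128*r - 160) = (r - 5)*(r - 2)*(r^3 + 10*r^2 + 32*r + 32) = (r - 5)*(r - 2)*(r + 4)*(r^2 + 6*r + 8) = (r - 5)*(r - 2)*(r + 4)^2*(r + 2)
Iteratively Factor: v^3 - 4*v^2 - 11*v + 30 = (v - 2)*(v^2 - 2*v - 15) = (v - 2)*(v + 3)*(v - 5)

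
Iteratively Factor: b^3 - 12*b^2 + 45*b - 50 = (b - 2)*(b^2 - 10*b + 25) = (b - 5)*(b - 2)*(b - 5)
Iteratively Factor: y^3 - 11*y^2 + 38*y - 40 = (y - 5)*(y^2 - 6*y + 8) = (y - 5)*(y - 4)*(y - 2)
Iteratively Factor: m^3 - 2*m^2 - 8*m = (m)*(m^2 - 2*m - 8) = m*(m - 4)*(m + 2)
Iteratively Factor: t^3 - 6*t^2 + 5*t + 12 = (t + 1)*(t^2 - 7*t + 12) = (t - 3)*(t + 1)*(t - 4)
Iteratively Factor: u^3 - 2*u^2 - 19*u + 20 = (u + 4)*(u^2 - 6*u + 5) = (u - 1)*(u + 4)*(u - 5)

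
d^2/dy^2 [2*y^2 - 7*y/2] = 4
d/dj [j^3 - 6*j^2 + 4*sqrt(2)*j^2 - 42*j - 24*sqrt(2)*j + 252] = 3*j^2 - 12*j + 8*sqrt(2)*j - 42 - 24*sqrt(2)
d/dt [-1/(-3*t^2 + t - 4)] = (1 - 6*t)/(3*t^2 - t + 4)^2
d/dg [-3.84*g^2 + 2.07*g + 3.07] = 2.07 - 7.68*g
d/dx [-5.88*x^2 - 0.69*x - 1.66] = -11.76*x - 0.69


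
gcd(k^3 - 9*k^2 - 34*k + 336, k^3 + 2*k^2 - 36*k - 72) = k + 6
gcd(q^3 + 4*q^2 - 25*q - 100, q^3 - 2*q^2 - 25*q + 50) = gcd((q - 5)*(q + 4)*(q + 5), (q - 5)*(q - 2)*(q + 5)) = q^2 - 25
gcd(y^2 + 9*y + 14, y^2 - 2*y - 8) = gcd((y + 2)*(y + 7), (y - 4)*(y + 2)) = y + 2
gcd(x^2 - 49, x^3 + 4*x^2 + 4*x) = 1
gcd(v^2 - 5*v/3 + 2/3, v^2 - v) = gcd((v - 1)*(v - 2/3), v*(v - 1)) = v - 1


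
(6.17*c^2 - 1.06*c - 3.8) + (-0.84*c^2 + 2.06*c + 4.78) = 5.33*c^2 + 1.0*c + 0.98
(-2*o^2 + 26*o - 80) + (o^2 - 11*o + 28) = -o^2 + 15*o - 52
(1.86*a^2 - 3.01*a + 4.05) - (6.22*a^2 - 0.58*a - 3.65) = -4.36*a^2 - 2.43*a + 7.7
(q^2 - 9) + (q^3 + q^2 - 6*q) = q^3 + 2*q^2 - 6*q - 9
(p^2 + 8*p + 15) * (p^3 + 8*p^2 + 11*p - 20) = p^5 + 16*p^4 + 90*p^3 + 188*p^2 + 5*p - 300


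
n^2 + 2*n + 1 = (n + 1)^2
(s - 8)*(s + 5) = s^2 - 3*s - 40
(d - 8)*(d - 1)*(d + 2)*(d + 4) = d^4 - 3*d^3 - 38*d^2 - 24*d + 64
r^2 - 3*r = r*(r - 3)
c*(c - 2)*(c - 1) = c^3 - 3*c^2 + 2*c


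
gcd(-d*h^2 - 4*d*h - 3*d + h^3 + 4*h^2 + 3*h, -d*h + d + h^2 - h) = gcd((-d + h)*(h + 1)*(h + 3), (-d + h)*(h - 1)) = d - h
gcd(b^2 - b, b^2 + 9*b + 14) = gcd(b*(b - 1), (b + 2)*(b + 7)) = 1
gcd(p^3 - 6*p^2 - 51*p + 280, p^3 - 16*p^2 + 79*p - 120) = p^2 - 13*p + 40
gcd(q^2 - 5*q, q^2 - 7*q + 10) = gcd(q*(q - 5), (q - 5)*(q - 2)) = q - 5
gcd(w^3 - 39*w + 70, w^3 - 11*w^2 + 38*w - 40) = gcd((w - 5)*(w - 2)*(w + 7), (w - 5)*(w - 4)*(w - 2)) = w^2 - 7*w + 10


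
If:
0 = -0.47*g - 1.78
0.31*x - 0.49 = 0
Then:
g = -3.79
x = 1.58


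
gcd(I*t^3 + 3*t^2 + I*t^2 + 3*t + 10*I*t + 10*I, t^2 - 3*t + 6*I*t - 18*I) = 1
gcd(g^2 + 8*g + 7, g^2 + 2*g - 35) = g + 7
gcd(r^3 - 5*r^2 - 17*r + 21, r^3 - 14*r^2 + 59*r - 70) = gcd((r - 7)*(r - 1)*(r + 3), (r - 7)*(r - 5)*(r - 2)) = r - 7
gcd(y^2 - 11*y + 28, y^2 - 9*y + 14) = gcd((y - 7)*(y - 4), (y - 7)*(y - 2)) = y - 7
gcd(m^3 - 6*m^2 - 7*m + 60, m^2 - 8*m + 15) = m - 5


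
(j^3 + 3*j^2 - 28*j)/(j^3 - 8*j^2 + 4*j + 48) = j*(j + 7)/(j^2 - 4*j - 12)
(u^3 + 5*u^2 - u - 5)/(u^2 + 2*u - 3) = (u^2 + 6*u + 5)/(u + 3)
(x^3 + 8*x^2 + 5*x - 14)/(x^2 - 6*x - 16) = (x^2 + 6*x - 7)/(x - 8)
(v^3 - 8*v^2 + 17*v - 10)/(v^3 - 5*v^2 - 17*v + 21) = (v^2 - 7*v + 10)/(v^2 - 4*v - 21)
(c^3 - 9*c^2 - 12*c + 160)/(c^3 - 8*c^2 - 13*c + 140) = (c - 8)/(c - 7)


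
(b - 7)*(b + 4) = b^2 - 3*b - 28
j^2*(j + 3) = j^3 + 3*j^2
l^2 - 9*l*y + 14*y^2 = (l - 7*y)*(l - 2*y)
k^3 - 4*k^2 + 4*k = k*(k - 2)^2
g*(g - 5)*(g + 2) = g^3 - 3*g^2 - 10*g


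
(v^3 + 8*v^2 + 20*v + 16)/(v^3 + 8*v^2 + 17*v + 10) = (v^2 + 6*v + 8)/(v^2 + 6*v + 5)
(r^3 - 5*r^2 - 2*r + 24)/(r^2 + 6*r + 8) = (r^2 - 7*r + 12)/(r + 4)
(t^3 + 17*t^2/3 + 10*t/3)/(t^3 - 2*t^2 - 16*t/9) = 3*(t + 5)/(3*t - 8)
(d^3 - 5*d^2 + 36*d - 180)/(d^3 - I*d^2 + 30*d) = (d^2 + d*(-5 + 6*I) - 30*I)/(d*(d + 5*I))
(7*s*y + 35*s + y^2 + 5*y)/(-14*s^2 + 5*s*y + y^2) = (y + 5)/(-2*s + y)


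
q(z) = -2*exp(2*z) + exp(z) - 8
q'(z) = -4*exp(2*z) + exp(z)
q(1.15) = -24.79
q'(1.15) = -36.74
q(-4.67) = -7.99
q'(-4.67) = 0.01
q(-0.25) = -8.43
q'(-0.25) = -1.65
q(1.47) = -41.48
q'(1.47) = -71.31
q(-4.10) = -7.98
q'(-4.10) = 0.02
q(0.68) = -13.82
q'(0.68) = -13.61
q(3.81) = -4039.97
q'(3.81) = -8109.10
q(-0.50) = -8.13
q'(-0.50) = -0.86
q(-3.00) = -7.96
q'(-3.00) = 0.04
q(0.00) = -9.00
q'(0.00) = -3.00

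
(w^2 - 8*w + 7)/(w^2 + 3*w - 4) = (w - 7)/(w + 4)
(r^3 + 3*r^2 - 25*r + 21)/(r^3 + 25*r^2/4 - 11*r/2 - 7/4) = 4*(r - 3)/(4*r + 1)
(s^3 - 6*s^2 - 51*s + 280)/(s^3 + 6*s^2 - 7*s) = (s^2 - 13*s + 40)/(s*(s - 1))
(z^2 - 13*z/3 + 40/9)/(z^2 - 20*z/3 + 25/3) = (z - 8/3)/(z - 5)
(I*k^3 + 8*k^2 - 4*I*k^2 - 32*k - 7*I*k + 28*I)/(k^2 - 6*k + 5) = (I*k^3 + 4*k^2*(2 - I) - k*(32 + 7*I) + 28*I)/(k^2 - 6*k + 5)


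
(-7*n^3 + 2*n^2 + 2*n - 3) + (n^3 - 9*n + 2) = -6*n^3 + 2*n^2 - 7*n - 1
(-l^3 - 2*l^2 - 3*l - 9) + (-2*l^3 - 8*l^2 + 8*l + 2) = -3*l^3 - 10*l^2 + 5*l - 7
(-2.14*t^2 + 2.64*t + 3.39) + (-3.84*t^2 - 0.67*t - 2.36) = -5.98*t^2 + 1.97*t + 1.03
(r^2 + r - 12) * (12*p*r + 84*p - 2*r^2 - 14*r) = 12*p*r^3 + 96*p*r^2 - 60*p*r - 1008*p - 2*r^4 - 16*r^3 + 10*r^2 + 168*r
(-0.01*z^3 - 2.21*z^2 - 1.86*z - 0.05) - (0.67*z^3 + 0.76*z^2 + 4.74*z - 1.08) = -0.68*z^3 - 2.97*z^2 - 6.6*z + 1.03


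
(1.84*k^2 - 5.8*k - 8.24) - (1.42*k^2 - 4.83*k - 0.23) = 0.42*k^2 - 0.97*k - 8.01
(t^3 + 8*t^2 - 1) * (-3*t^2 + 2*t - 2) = -3*t^5 - 22*t^4 + 14*t^3 - 13*t^2 - 2*t + 2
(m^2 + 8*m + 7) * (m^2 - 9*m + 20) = m^4 - m^3 - 45*m^2 + 97*m + 140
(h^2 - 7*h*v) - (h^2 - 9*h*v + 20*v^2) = 2*h*v - 20*v^2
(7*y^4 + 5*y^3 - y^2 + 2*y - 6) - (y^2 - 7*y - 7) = 7*y^4 + 5*y^3 - 2*y^2 + 9*y + 1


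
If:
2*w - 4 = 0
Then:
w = 2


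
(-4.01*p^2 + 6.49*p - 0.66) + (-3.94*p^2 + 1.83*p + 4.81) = -7.95*p^2 + 8.32*p + 4.15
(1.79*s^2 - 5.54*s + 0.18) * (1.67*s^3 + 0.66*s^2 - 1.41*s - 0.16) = 2.9893*s^5 - 8.0704*s^4 - 5.8797*s^3 + 7.6438*s^2 + 0.6326*s - 0.0288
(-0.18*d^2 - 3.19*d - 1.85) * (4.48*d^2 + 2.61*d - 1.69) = -0.8064*d^4 - 14.761*d^3 - 16.3097*d^2 + 0.5626*d + 3.1265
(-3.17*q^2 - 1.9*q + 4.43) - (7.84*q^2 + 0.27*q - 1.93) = -11.01*q^2 - 2.17*q + 6.36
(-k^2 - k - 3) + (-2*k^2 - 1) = -3*k^2 - k - 4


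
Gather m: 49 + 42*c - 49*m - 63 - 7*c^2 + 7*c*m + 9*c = -7*c^2 + 51*c + m*(7*c - 49) - 14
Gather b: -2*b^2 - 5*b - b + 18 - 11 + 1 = -2*b^2 - 6*b + 8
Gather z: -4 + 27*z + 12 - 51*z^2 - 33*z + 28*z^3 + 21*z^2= 28*z^3 - 30*z^2 - 6*z + 8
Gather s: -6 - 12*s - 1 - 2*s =-14*s - 7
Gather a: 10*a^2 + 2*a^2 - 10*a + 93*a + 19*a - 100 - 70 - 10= 12*a^2 + 102*a - 180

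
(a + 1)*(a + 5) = a^2 + 6*a + 5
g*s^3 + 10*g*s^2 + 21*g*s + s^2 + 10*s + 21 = (s + 3)*(s + 7)*(g*s + 1)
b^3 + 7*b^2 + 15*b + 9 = (b + 1)*(b + 3)^2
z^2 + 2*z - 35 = (z - 5)*(z + 7)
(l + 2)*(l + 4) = l^2 + 6*l + 8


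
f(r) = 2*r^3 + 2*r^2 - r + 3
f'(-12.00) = 815.00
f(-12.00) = -3153.00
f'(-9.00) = 449.00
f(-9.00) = -1284.00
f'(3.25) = 75.38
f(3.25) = 89.53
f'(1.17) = 11.89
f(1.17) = 7.77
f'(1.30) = 14.34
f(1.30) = 9.47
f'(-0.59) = -1.27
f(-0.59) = 3.88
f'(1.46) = 17.63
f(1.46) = 12.03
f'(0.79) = 5.90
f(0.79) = 4.44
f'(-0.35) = -1.66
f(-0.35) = 3.51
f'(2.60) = 49.96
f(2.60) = 49.07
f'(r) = 6*r^2 + 4*r - 1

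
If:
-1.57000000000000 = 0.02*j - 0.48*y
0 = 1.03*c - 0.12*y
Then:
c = 0.116504854368932*y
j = 24.0*y - 78.5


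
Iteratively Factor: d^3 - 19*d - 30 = (d - 5)*(d^2 + 5*d + 6) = (d - 5)*(d + 3)*(d + 2)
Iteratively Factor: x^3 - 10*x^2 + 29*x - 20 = (x - 4)*(x^2 - 6*x + 5) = (x - 4)*(x - 1)*(x - 5)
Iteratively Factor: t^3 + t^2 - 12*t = (t - 3)*(t^2 + 4*t) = t*(t - 3)*(t + 4)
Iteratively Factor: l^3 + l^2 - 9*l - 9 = (l + 1)*(l^2 - 9) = (l + 1)*(l + 3)*(l - 3)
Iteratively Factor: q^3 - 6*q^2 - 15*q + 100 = (q + 4)*(q^2 - 10*q + 25) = (q - 5)*(q + 4)*(q - 5)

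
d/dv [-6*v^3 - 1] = -18*v^2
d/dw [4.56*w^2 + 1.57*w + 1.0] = 9.12*w + 1.57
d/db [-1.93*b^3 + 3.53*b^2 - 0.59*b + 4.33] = -5.79*b^2 + 7.06*b - 0.59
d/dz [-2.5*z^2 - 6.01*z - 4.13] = -5.0*z - 6.01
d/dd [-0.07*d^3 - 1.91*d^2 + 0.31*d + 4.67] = -0.21*d^2 - 3.82*d + 0.31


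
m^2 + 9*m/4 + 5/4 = (m + 1)*(m + 5/4)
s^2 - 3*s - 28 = (s - 7)*(s + 4)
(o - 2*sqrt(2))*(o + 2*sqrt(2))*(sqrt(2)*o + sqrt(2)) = sqrt(2)*o^3 + sqrt(2)*o^2 - 8*sqrt(2)*o - 8*sqrt(2)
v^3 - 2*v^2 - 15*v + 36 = (v - 3)^2*(v + 4)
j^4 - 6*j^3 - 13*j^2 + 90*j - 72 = (j - 6)*(j - 3)*(j - 1)*(j + 4)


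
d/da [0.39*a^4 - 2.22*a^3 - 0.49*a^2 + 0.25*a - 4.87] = 1.56*a^3 - 6.66*a^2 - 0.98*a + 0.25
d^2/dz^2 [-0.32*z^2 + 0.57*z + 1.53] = -0.640000000000000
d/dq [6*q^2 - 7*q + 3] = 12*q - 7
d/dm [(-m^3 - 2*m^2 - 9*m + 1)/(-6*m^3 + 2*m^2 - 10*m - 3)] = (-14*m^4 - 88*m^3 + 65*m^2 + 8*m + 37)/(36*m^6 - 24*m^5 + 124*m^4 - 4*m^3 + 88*m^2 + 60*m + 9)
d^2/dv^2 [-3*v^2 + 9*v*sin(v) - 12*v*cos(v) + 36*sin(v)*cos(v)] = -9*v*sin(v) + 12*v*cos(v) + 24*sin(v) - 72*sin(2*v) + 18*cos(v) - 6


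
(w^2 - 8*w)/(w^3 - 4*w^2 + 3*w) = (w - 8)/(w^2 - 4*w + 3)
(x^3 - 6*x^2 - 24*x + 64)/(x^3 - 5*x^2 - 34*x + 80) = (x + 4)/(x + 5)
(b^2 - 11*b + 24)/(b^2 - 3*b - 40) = (b - 3)/(b + 5)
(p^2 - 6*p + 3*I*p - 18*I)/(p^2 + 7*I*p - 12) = (p - 6)/(p + 4*I)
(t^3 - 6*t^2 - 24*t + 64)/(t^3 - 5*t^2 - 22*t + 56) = (t - 8)/(t - 7)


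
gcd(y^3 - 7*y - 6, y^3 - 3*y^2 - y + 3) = y^2 - 2*y - 3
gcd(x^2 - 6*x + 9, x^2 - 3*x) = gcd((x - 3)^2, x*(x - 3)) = x - 3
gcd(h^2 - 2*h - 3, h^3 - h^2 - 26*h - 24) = h + 1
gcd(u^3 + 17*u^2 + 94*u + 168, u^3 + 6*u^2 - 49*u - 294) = u^2 + 13*u + 42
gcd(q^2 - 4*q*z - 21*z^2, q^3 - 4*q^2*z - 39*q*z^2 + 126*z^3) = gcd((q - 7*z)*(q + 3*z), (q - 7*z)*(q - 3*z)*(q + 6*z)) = -q + 7*z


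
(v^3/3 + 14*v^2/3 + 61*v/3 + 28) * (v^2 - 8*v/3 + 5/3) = v^5/3 + 34*v^4/9 + 76*v^3/9 - 166*v^2/9 - 367*v/9 + 140/3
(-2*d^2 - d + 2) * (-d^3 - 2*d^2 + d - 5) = 2*d^5 + 5*d^4 - 2*d^3 + 5*d^2 + 7*d - 10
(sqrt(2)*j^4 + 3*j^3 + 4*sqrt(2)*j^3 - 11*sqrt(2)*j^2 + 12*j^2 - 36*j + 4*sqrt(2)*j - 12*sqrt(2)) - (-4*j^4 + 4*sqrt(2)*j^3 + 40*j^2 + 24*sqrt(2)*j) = sqrt(2)*j^4 + 4*j^4 + 3*j^3 - 28*j^2 - 11*sqrt(2)*j^2 - 36*j - 20*sqrt(2)*j - 12*sqrt(2)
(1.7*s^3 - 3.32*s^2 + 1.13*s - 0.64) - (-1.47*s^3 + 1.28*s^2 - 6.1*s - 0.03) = 3.17*s^3 - 4.6*s^2 + 7.23*s - 0.61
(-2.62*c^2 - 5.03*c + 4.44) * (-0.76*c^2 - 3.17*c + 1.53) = 1.9912*c^4 + 12.1282*c^3 + 8.5621*c^2 - 21.7707*c + 6.7932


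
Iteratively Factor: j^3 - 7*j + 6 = (j - 1)*(j^2 + j - 6) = (j - 2)*(j - 1)*(j + 3)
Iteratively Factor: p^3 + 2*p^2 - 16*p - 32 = (p + 4)*(p^2 - 2*p - 8) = (p + 2)*(p + 4)*(p - 4)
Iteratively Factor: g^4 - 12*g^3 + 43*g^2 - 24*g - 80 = (g + 1)*(g^3 - 13*g^2 + 56*g - 80) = (g - 4)*(g + 1)*(g^2 - 9*g + 20) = (g - 5)*(g - 4)*(g + 1)*(g - 4)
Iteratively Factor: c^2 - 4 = (c + 2)*(c - 2)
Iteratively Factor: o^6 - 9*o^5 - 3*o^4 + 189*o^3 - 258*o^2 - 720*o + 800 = (o - 4)*(o^5 - 5*o^4 - 23*o^3 + 97*o^2 + 130*o - 200) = (o - 4)*(o - 1)*(o^4 - 4*o^3 - 27*o^2 + 70*o + 200) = (o - 5)*(o - 4)*(o - 1)*(o^3 + o^2 - 22*o - 40) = (o - 5)^2*(o - 4)*(o - 1)*(o^2 + 6*o + 8) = (o - 5)^2*(o - 4)*(o - 1)*(o + 2)*(o + 4)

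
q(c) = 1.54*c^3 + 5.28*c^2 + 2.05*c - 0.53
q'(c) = 4.62*c^2 + 10.56*c + 2.05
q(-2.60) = 2.77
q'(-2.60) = 5.83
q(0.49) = 1.92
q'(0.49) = 8.33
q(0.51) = 2.09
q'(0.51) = 8.64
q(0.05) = -0.41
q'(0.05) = 2.59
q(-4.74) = -55.62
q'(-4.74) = 55.80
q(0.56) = 2.54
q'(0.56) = 9.41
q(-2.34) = 3.85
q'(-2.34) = 2.64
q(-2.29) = 3.97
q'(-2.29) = 2.10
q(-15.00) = -4040.78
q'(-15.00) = 883.15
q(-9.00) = -713.96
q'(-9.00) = 281.23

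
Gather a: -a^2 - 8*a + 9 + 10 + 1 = -a^2 - 8*a + 20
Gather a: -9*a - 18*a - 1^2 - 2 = -27*a - 3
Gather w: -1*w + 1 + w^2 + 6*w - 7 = w^2 + 5*w - 6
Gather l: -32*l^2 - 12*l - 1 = -32*l^2 - 12*l - 1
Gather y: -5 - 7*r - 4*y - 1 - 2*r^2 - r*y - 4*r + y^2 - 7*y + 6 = -2*r^2 - 11*r + y^2 + y*(-r - 11)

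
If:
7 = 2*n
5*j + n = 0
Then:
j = -7/10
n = 7/2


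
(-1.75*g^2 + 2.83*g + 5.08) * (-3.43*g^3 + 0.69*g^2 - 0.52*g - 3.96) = 6.0025*g^5 - 10.9144*g^4 - 14.5617*g^3 + 8.9636*g^2 - 13.8484*g - 20.1168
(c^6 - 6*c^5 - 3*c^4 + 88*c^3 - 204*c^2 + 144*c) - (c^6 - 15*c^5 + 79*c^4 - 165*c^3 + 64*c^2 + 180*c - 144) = 9*c^5 - 82*c^4 + 253*c^3 - 268*c^2 - 36*c + 144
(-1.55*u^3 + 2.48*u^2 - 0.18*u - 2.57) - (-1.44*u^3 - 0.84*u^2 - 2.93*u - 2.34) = -0.11*u^3 + 3.32*u^2 + 2.75*u - 0.23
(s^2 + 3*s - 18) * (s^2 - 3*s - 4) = s^4 - 31*s^2 + 42*s + 72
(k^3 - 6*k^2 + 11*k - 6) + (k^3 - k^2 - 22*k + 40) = 2*k^3 - 7*k^2 - 11*k + 34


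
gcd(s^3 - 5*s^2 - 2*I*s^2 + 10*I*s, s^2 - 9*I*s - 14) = s - 2*I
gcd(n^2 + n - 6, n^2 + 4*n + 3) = n + 3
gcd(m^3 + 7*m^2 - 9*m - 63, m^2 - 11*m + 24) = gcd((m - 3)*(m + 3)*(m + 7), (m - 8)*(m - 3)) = m - 3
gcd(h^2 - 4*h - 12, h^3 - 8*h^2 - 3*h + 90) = h - 6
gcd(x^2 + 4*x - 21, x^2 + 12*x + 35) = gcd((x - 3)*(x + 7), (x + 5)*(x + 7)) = x + 7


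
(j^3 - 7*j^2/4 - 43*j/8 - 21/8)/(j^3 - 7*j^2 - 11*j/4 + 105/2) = (4*j^2 + 7*j + 3)/(2*(2*j^2 - 7*j - 30))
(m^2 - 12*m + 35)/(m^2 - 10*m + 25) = (m - 7)/(m - 5)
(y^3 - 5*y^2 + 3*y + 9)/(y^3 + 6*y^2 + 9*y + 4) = (y^2 - 6*y + 9)/(y^2 + 5*y + 4)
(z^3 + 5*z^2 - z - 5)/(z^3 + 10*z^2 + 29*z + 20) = (z - 1)/(z + 4)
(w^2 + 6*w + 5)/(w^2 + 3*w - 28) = (w^2 + 6*w + 5)/(w^2 + 3*w - 28)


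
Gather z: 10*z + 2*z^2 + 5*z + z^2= 3*z^2 + 15*z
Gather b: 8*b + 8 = 8*b + 8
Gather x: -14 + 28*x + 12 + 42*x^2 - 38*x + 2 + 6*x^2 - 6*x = 48*x^2 - 16*x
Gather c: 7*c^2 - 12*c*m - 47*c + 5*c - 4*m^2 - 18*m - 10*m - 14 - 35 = 7*c^2 + c*(-12*m - 42) - 4*m^2 - 28*m - 49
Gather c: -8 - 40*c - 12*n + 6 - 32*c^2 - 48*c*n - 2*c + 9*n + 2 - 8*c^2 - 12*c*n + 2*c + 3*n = -40*c^2 + c*(-60*n - 40)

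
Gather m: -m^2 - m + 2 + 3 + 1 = -m^2 - m + 6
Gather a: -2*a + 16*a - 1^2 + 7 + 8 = 14*a + 14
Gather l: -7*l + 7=7 - 7*l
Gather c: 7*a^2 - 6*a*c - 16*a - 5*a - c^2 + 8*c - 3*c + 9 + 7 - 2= 7*a^2 - 21*a - c^2 + c*(5 - 6*a) + 14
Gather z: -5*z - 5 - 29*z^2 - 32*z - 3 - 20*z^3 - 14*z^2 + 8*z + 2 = -20*z^3 - 43*z^2 - 29*z - 6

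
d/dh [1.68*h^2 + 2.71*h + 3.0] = 3.36*h + 2.71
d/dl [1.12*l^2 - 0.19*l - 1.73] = 2.24*l - 0.19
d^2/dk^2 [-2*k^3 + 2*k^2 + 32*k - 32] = 4 - 12*k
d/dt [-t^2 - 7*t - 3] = -2*t - 7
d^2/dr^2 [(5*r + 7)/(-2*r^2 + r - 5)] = 2*(-(4*r - 1)^2*(5*r + 7) + 3*(10*r + 3)*(2*r^2 - r + 5))/(2*r^2 - r + 5)^3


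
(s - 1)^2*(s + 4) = s^3 + 2*s^2 - 7*s + 4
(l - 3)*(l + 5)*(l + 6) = l^3 + 8*l^2 - 3*l - 90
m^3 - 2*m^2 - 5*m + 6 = (m - 3)*(m - 1)*(m + 2)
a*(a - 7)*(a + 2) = a^3 - 5*a^2 - 14*a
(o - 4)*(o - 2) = o^2 - 6*o + 8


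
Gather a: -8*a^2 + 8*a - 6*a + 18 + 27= -8*a^2 + 2*a + 45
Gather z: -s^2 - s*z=-s^2 - s*z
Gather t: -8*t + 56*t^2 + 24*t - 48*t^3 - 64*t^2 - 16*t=-48*t^3 - 8*t^2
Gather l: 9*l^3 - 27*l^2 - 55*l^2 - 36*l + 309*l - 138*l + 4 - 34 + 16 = 9*l^3 - 82*l^2 + 135*l - 14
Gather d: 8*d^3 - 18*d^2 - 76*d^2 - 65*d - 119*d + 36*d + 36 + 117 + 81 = 8*d^3 - 94*d^2 - 148*d + 234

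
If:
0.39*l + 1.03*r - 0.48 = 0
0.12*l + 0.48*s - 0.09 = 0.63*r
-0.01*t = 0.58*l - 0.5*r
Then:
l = 0.302877334679455 - 0.0129984856133266*t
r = 0.00492175668854114*t + 0.351337708228168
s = 0.0097094270570419*t + 0.572911408379606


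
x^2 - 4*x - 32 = (x - 8)*(x + 4)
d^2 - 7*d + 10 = (d - 5)*(d - 2)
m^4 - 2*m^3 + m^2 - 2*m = m*(m - 2)*(m - I)*(m + I)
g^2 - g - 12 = (g - 4)*(g + 3)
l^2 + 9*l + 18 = (l + 3)*(l + 6)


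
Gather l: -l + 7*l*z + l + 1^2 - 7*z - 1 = 7*l*z - 7*z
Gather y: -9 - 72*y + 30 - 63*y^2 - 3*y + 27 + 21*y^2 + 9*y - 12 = -42*y^2 - 66*y + 36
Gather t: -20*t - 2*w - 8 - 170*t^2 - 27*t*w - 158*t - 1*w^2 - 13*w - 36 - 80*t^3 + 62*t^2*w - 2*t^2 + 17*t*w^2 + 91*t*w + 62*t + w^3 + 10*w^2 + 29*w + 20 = -80*t^3 + t^2*(62*w - 172) + t*(17*w^2 + 64*w - 116) + w^3 + 9*w^2 + 14*w - 24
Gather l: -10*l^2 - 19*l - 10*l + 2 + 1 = -10*l^2 - 29*l + 3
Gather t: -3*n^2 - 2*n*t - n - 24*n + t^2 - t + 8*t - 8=-3*n^2 - 25*n + t^2 + t*(7 - 2*n) - 8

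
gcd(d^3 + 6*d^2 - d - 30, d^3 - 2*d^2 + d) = 1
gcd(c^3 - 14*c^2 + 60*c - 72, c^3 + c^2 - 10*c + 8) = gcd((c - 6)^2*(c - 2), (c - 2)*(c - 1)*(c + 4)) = c - 2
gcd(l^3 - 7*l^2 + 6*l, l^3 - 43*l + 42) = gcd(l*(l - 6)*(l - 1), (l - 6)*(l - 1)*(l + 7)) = l^2 - 7*l + 6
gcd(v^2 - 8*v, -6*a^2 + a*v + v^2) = 1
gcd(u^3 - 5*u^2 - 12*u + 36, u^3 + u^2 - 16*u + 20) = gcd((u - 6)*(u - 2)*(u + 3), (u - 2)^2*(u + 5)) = u - 2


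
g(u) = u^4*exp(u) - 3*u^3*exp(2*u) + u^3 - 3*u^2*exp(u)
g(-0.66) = -0.63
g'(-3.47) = 35.10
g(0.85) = -13.32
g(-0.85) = -0.98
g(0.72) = -7.00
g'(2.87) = -65031.51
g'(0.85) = -63.63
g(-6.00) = -213.05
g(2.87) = -21276.17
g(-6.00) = -213.05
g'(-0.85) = 2.08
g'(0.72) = -36.04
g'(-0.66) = 1.60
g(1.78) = -586.13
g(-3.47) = -38.27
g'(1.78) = -2109.46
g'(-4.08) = 49.67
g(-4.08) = -64.02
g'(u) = u^4*exp(u) - 6*u^3*exp(2*u) + 4*u^3*exp(u) - 9*u^2*exp(2*u) - 3*u^2*exp(u) + 3*u^2 - 6*u*exp(u)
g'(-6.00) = 108.90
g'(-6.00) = 108.90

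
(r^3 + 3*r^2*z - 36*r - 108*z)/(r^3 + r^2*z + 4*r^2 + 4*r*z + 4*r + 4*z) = (r^3 + 3*r^2*z - 36*r - 108*z)/(r^3 + r^2*z + 4*r^2 + 4*r*z + 4*r + 4*z)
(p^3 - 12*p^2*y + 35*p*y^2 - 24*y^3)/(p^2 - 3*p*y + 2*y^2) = (-p^2 + 11*p*y - 24*y^2)/(-p + 2*y)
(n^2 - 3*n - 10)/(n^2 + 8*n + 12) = (n - 5)/(n + 6)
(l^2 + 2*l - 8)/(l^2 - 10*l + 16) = (l + 4)/(l - 8)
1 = 1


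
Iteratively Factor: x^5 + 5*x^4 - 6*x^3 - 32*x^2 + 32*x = (x - 2)*(x^4 + 7*x^3 + 8*x^2 - 16*x) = (x - 2)*(x + 4)*(x^3 + 3*x^2 - 4*x) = (x - 2)*(x - 1)*(x + 4)*(x^2 + 4*x) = (x - 2)*(x - 1)*(x + 4)^2*(x)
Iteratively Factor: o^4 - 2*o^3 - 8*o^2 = (o + 2)*(o^3 - 4*o^2) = (o - 4)*(o + 2)*(o^2) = o*(o - 4)*(o + 2)*(o)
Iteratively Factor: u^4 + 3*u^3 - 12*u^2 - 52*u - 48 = (u + 2)*(u^3 + u^2 - 14*u - 24) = (u - 4)*(u + 2)*(u^2 + 5*u + 6) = (u - 4)*(u + 2)*(u + 3)*(u + 2)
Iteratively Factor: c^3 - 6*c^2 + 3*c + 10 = (c + 1)*(c^2 - 7*c + 10) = (c - 5)*(c + 1)*(c - 2)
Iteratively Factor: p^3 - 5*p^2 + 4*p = (p)*(p^2 - 5*p + 4) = p*(p - 4)*(p - 1)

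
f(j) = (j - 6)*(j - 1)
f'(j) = 2*j - 7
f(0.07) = 5.51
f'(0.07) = -6.86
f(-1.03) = 14.27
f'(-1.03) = -9.06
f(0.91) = 0.46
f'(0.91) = -5.18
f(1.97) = -3.91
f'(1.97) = -3.06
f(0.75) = 1.31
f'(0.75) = -5.50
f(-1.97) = 23.67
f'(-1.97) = -10.94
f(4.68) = -4.86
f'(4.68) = 2.36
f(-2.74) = 32.69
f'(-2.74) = -12.48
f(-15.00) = 336.00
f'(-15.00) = -37.00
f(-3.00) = 36.00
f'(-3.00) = -13.00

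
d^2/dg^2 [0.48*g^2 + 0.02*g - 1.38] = 0.960000000000000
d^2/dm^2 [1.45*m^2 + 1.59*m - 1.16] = 2.90000000000000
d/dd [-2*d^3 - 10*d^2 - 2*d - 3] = -6*d^2 - 20*d - 2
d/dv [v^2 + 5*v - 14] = 2*v + 5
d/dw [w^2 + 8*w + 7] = 2*w + 8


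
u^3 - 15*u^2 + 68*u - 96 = (u - 8)*(u - 4)*(u - 3)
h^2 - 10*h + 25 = (h - 5)^2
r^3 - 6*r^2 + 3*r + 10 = (r - 5)*(r - 2)*(r + 1)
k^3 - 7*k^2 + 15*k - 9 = (k - 3)^2*(k - 1)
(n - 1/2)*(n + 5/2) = n^2 + 2*n - 5/4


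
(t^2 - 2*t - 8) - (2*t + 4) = t^2 - 4*t - 12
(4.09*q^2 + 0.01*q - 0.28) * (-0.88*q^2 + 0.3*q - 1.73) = -3.5992*q^4 + 1.2182*q^3 - 6.8263*q^2 - 0.1013*q + 0.4844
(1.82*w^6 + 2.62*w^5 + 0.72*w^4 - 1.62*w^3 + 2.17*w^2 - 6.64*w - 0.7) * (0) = 0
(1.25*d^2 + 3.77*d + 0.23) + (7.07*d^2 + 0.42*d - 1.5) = 8.32*d^2 + 4.19*d - 1.27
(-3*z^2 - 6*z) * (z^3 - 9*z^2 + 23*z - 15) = -3*z^5 + 21*z^4 - 15*z^3 - 93*z^2 + 90*z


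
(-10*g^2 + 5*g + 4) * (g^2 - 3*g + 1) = -10*g^4 + 35*g^3 - 21*g^2 - 7*g + 4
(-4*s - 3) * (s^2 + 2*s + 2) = -4*s^3 - 11*s^2 - 14*s - 6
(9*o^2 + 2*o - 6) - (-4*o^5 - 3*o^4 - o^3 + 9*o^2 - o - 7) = 4*o^5 + 3*o^4 + o^3 + 3*o + 1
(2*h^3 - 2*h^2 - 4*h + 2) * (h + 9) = 2*h^4 + 16*h^3 - 22*h^2 - 34*h + 18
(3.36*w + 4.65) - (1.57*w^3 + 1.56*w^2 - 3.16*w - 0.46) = -1.57*w^3 - 1.56*w^2 + 6.52*w + 5.11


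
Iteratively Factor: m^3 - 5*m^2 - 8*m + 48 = (m - 4)*(m^2 - m - 12) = (m - 4)^2*(m + 3)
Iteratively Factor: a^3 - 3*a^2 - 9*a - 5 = (a + 1)*(a^2 - 4*a - 5) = (a - 5)*(a + 1)*(a + 1)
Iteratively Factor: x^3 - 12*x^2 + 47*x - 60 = (x - 4)*(x^2 - 8*x + 15) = (x - 5)*(x - 4)*(x - 3)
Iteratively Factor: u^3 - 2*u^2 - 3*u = (u + 1)*(u^2 - 3*u) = u*(u + 1)*(u - 3)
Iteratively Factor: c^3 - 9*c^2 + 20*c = (c - 5)*(c^2 - 4*c) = (c - 5)*(c - 4)*(c)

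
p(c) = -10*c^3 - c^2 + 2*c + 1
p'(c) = -30*c^2 - 2*c + 2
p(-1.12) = 11.55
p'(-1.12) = -33.39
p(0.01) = 1.02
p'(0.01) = 1.98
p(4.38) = -849.70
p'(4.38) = -582.29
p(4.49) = -915.37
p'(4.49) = -611.78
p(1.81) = -57.95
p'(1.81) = -99.90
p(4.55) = -952.57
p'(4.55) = -628.18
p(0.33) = 1.19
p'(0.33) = -1.93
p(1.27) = -18.56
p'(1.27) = -48.93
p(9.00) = -7352.00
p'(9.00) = -2446.00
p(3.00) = -272.00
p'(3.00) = -274.00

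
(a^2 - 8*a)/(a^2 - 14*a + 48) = a/(a - 6)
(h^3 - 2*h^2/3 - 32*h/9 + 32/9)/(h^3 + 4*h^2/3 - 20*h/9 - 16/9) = (3*h - 4)/(3*h + 2)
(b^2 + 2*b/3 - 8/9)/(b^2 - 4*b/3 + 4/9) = (3*b + 4)/(3*b - 2)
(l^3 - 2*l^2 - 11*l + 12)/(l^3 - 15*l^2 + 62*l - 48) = (l^2 - l - 12)/(l^2 - 14*l + 48)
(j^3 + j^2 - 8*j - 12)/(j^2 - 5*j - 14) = (j^2 - j - 6)/(j - 7)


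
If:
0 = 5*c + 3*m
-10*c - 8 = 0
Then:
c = -4/5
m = 4/3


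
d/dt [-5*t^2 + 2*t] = 2 - 10*t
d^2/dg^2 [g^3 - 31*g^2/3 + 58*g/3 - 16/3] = 6*g - 62/3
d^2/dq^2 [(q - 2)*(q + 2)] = 2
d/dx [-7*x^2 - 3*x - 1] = -14*x - 3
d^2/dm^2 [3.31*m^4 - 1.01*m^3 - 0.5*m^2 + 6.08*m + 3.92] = 39.72*m^2 - 6.06*m - 1.0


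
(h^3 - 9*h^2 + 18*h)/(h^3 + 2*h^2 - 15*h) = (h - 6)/(h + 5)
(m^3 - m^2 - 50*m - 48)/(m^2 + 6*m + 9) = (m^3 - m^2 - 50*m - 48)/(m^2 + 6*m + 9)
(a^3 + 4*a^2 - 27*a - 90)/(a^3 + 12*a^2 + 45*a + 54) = (a - 5)/(a + 3)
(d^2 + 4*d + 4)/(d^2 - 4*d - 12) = (d + 2)/(d - 6)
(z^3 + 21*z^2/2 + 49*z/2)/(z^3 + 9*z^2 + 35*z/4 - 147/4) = 2*z/(2*z - 3)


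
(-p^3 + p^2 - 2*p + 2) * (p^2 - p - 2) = -p^5 + 2*p^4 - p^3 + 2*p^2 + 2*p - 4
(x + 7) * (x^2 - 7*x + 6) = x^3 - 43*x + 42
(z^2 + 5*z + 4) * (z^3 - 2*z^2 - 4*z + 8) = z^5 + 3*z^4 - 10*z^3 - 20*z^2 + 24*z + 32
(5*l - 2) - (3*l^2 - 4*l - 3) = -3*l^2 + 9*l + 1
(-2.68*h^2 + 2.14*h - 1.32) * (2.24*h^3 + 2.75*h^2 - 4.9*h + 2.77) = -6.0032*h^5 - 2.5764*h^4 + 16.0602*h^3 - 21.5396*h^2 + 12.3958*h - 3.6564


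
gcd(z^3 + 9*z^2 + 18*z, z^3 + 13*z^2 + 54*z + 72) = z^2 + 9*z + 18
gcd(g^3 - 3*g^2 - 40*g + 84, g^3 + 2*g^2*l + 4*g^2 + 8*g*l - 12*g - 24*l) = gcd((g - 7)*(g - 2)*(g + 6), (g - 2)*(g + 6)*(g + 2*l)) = g^2 + 4*g - 12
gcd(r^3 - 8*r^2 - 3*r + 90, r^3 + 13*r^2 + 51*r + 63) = r + 3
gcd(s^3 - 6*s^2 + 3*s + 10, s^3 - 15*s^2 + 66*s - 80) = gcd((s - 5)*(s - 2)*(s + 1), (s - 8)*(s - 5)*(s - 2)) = s^2 - 7*s + 10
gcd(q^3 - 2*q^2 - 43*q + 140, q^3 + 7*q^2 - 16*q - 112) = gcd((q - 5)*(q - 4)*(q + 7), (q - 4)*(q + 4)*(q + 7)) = q^2 + 3*q - 28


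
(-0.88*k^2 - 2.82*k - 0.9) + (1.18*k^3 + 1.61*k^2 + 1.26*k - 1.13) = 1.18*k^3 + 0.73*k^2 - 1.56*k - 2.03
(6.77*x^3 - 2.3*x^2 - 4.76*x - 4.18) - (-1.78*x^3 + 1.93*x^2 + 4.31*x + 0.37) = 8.55*x^3 - 4.23*x^2 - 9.07*x - 4.55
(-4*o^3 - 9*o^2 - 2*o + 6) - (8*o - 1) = -4*o^3 - 9*o^2 - 10*o + 7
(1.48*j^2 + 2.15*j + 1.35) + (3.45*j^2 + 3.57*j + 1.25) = 4.93*j^2 + 5.72*j + 2.6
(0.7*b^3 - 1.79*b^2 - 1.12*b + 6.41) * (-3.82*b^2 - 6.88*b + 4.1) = -2.674*b^5 + 2.0218*b^4 + 19.4636*b^3 - 24.1196*b^2 - 48.6928*b + 26.281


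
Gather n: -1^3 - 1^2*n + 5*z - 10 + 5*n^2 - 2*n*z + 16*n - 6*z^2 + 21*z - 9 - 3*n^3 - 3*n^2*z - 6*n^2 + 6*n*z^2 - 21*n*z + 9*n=-3*n^3 + n^2*(-3*z - 1) + n*(6*z^2 - 23*z + 24) - 6*z^2 + 26*z - 20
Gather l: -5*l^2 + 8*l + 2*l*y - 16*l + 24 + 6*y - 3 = -5*l^2 + l*(2*y - 8) + 6*y + 21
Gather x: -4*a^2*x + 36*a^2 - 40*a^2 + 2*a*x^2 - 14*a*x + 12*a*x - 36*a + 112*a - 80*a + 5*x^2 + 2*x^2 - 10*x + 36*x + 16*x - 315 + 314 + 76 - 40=-4*a^2 - 4*a + x^2*(2*a + 7) + x*(-4*a^2 - 2*a + 42) + 35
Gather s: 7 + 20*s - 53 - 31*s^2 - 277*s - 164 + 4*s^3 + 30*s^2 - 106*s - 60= 4*s^3 - s^2 - 363*s - 270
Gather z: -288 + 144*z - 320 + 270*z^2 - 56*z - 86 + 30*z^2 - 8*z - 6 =300*z^2 + 80*z - 700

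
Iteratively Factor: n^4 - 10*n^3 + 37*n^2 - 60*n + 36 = (n - 3)*(n^3 - 7*n^2 + 16*n - 12) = (n - 3)^2*(n^2 - 4*n + 4) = (n - 3)^2*(n - 2)*(n - 2)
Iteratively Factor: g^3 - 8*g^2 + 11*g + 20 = (g - 4)*(g^2 - 4*g - 5) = (g - 4)*(g + 1)*(g - 5)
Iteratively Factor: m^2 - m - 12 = (m - 4)*(m + 3)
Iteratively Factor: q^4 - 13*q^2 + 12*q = (q)*(q^3 - 13*q + 12) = q*(q - 1)*(q^2 + q - 12) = q*(q - 1)*(q + 4)*(q - 3)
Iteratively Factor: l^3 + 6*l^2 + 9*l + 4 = (l + 1)*(l^2 + 5*l + 4) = (l + 1)*(l + 4)*(l + 1)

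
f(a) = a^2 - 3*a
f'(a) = 2*a - 3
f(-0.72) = 2.68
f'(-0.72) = -4.44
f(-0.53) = 1.87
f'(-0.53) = -4.06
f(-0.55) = 1.95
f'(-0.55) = -4.10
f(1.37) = -2.23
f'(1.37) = -0.26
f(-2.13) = 10.93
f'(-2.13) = -7.26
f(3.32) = 1.06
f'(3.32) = 3.64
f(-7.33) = 75.72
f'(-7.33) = -17.66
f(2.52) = -1.21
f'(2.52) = 2.04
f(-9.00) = 108.00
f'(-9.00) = -21.00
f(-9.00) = 108.00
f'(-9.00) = -21.00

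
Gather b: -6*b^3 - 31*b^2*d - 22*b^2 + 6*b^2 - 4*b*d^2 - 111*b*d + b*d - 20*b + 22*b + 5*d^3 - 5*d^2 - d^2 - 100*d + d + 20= -6*b^3 + b^2*(-31*d - 16) + b*(-4*d^2 - 110*d + 2) + 5*d^3 - 6*d^2 - 99*d + 20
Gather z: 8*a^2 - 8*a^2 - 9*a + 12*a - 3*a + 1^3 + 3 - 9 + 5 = 0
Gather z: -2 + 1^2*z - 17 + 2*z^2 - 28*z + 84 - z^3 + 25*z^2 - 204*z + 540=-z^3 + 27*z^2 - 231*z + 605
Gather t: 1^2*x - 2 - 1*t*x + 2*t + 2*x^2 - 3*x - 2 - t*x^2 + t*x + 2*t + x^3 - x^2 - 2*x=t*(4 - x^2) + x^3 + x^2 - 4*x - 4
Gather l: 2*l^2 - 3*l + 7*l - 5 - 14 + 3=2*l^2 + 4*l - 16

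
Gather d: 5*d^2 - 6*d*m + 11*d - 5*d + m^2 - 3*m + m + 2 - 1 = 5*d^2 + d*(6 - 6*m) + m^2 - 2*m + 1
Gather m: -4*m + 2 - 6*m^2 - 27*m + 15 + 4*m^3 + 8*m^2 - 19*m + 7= 4*m^3 + 2*m^2 - 50*m + 24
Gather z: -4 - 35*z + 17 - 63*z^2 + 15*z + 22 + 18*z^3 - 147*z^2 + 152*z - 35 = 18*z^3 - 210*z^2 + 132*z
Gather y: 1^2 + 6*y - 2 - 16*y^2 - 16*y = -16*y^2 - 10*y - 1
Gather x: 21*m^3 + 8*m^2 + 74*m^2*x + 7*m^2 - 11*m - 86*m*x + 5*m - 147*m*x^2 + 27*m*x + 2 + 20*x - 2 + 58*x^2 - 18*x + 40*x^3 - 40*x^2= 21*m^3 + 15*m^2 - 6*m + 40*x^3 + x^2*(18 - 147*m) + x*(74*m^2 - 59*m + 2)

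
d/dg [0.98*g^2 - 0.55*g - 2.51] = 1.96*g - 0.55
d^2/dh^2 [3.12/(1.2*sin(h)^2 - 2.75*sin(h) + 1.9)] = (-17.9712*sin(h)^4 + 30.888*sin(h)^3 + 31.8162*sin(h)^2 - 78.078*sin(h) + 32.9628)/(1.2*sin(h)^2 - 2.75*sin(h) + 1.9)^3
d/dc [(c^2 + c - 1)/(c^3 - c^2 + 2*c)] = (-c^4 - 2*c^3 + 6*c^2 - 2*c + 2)/(c^2*(c^4 - 2*c^3 + 5*c^2 - 4*c + 4))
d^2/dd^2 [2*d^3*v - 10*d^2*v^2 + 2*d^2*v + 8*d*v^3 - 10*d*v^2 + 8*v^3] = 4*v*(3*d - 5*v + 1)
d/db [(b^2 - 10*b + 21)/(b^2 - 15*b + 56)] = -5/(b^2 - 16*b + 64)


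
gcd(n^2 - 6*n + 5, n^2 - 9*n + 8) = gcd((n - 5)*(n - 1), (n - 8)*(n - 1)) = n - 1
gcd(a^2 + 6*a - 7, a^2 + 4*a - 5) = a - 1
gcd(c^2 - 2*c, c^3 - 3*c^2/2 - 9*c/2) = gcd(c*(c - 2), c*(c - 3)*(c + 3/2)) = c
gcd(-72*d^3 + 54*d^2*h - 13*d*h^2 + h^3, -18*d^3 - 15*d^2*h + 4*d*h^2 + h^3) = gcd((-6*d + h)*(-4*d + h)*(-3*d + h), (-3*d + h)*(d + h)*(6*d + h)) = 3*d - h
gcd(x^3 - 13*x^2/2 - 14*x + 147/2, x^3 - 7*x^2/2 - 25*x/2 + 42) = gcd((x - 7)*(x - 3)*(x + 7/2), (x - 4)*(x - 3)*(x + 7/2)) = x^2 + x/2 - 21/2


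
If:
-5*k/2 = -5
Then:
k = 2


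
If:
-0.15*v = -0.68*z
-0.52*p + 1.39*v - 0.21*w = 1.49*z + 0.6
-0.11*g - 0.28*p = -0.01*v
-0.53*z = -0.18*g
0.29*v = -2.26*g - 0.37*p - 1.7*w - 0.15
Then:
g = 0.27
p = -0.09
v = 0.42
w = -0.50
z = 0.09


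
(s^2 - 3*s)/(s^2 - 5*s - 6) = s*(3 - s)/(-s^2 + 5*s + 6)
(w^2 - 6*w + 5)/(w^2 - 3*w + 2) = (w - 5)/(w - 2)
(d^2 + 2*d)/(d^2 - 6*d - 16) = d/(d - 8)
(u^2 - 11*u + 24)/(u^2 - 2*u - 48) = (u - 3)/(u + 6)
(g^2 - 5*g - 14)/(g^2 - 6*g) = (g^2 - 5*g - 14)/(g*(g - 6))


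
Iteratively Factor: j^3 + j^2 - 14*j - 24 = (j + 3)*(j^2 - 2*j - 8) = (j - 4)*(j + 3)*(j + 2)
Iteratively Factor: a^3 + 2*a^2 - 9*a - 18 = (a + 3)*(a^2 - a - 6) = (a - 3)*(a + 3)*(a + 2)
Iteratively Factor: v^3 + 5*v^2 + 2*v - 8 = (v + 4)*(v^2 + v - 2) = (v - 1)*(v + 4)*(v + 2)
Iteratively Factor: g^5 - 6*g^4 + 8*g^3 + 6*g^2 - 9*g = (g + 1)*(g^4 - 7*g^3 + 15*g^2 - 9*g) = (g - 1)*(g + 1)*(g^3 - 6*g^2 + 9*g) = g*(g - 1)*(g + 1)*(g^2 - 6*g + 9) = g*(g - 3)*(g - 1)*(g + 1)*(g - 3)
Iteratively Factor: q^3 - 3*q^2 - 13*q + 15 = (q - 1)*(q^2 - 2*q - 15) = (q - 5)*(q - 1)*(q + 3)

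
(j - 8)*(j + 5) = j^2 - 3*j - 40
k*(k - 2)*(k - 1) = k^3 - 3*k^2 + 2*k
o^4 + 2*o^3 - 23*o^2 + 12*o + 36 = (o - 3)*(o - 2)*(o + 1)*(o + 6)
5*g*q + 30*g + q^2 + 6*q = (5*g + q)*(q + 6)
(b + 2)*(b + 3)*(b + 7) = b^3 + 12*b^2 + 41*b + 42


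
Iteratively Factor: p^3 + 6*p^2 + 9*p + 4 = (p + 4)*(p^2 + 2*p + 1) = (p + 1)*(p + 4)*(p + 1)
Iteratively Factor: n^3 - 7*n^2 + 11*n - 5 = (n - 1)*(n^2 - 6*n + 5) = (n - 1)^2*(n - 5)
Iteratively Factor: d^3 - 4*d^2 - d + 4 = (d - 1)*(d^2 - 3*d - 4) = (d - 1)*(d + 1)*(d - 4)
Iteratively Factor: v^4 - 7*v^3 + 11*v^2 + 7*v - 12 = (v - 4)*(v^3 - 3*v^2 - v + 3) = (v - 4)*(v - 1)*(v^2 - 2*v - 3) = (v - 4)*(v - 3)*(v - 1)*(v + 1)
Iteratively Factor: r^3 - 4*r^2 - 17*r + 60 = (r - 5)*(r^2 + r - 12) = (r - 5)*(r - 3)*(r + 4)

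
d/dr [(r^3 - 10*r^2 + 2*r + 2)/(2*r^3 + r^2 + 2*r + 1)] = (21*r^4 - 4*r^3 - 31*r^2 - 24*r - 2)/(4*r^6 + 4*r^5 + 9*r^4 + 8*r^3 + 6*r^2 + 4*r + 1)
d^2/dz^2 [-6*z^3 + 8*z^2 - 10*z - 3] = 16 - 36*z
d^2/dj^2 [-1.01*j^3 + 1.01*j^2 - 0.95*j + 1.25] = 2.02 - 6.06*j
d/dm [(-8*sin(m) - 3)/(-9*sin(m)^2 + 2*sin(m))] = 6*(-12*cos(m) - 9/tan(m) + cos(m)/sin(m)^2)/(9*sin(m) - 2)^2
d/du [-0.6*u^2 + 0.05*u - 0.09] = 0.05 - 1.2*u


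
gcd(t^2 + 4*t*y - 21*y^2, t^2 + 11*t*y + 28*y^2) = t + 7*y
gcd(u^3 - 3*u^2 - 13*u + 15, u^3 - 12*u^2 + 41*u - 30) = u^2 - 6*u + 5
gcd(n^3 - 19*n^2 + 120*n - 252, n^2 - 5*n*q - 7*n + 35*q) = n - 7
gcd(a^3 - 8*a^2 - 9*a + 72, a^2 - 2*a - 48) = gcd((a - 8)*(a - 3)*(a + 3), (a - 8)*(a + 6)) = a - 8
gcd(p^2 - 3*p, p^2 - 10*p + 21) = p - 3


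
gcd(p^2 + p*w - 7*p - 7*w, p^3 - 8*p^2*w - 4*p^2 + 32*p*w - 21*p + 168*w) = p - 7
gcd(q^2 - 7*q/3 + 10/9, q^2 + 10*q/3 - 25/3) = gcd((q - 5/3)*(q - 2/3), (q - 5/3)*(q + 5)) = q - 5/3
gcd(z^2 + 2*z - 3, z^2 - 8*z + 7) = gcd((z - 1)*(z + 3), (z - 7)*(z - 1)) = z - 1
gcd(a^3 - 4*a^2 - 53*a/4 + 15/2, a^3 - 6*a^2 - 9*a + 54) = a - 6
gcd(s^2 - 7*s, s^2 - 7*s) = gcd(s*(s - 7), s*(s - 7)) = s^2 - 7*s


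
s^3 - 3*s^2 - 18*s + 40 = (s - 5)*(s - 2)*(s + 4)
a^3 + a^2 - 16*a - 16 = (a - 4)*(a + 1)*(a + 4)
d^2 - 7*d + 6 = (d - 6)*(d - 1)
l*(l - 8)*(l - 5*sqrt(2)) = l^3 - 8*l^2 - 5*sqrt(2)*l^2 + 40*sqrt(2)*l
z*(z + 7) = z^2 + 7*z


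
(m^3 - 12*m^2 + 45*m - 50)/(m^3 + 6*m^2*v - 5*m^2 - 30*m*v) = (m^2 - 7*m + 10)/(m*(m + 6*v))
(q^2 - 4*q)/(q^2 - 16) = q/(q + 4)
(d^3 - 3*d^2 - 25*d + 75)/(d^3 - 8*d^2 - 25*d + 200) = (d - 3)/(d - 8)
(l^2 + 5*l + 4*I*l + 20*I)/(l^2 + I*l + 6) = (l^2 + l*(5 + 4*I) + 20*I)/(l^2 + I*l + 6)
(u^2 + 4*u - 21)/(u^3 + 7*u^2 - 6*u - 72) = (u + 7)/(u^2 + 10*u + 24)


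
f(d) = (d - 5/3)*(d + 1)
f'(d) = 2*d - 2/3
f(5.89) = 29.10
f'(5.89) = 11.11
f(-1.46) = 1.44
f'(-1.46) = -3.59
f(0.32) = -1.78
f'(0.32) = -0.03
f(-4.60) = 22.56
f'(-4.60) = -9.87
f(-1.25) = 0.73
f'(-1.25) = -3.17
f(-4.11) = 17.97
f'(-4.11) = -8.89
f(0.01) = -1.67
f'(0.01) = -0.65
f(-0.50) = -1.08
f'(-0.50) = -1.67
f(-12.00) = 150.33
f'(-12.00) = -24.67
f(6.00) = 30.33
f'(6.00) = 11.33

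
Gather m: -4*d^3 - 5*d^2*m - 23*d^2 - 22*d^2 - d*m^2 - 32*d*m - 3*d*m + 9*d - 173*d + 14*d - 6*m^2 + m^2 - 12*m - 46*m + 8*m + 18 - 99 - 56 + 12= -4*d^3 - 45*d^2 - 150*d + m^2*(-d - 5) + m*(-5*d^2 - 35*d - 50) - 125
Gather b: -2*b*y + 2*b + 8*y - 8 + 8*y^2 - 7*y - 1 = b*(2 - 2*y) + 8*y^2 + y - 9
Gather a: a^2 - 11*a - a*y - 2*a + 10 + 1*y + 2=a^2 + a*(-y - 13) + y + 12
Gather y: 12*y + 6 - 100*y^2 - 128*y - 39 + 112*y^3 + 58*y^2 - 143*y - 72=112*y^3 - 42*y^2 - 259*y - 105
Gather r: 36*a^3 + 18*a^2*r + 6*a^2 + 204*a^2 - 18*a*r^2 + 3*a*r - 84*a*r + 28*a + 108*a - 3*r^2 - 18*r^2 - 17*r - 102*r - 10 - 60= 36*a^3 + 210*a^2 + 136*a + r^2*(-18*a - 21) + r*(18*a^2 - 81*a - 119) - 70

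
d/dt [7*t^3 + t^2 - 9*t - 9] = 21*t^2 + 2*t - 9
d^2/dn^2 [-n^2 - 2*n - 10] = -2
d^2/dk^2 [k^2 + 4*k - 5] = 2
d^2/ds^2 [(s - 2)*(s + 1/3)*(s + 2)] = 6*s + 2/3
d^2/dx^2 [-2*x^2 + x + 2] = -4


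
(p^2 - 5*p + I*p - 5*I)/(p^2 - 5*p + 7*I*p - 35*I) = (p + I)/(p + 7*I)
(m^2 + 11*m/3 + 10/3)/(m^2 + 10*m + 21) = (3*m^2 + 11*m + 10)/(3*(m^2 + 10*m + 21))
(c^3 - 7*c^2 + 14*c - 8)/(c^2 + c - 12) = (c^3 - 7*c^2 + 14*c - 8)/(c^2 + c - 12)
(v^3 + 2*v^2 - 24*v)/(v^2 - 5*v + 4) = v*(v + 6)/(v - 1)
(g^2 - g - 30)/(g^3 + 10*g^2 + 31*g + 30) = (g - 6)/(g^2 + 5*g + 6)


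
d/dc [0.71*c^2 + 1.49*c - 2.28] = 1.42*c + 1.49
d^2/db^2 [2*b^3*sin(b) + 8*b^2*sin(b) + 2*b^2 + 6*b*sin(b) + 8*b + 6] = -2*b^3*sin(b) - 8*b^2*sin(b) + 12*b^2*cos(b) + 6*b*sin(b) + 32*b*cos(b) + 16*sin(b) + 12*cos(b) + 4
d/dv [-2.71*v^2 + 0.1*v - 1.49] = 0.1 - 5.42*v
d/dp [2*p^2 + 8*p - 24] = 4*p + 8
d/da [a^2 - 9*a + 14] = 2*a - 9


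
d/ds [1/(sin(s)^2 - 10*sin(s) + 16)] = 2*(5 - sin(s))*cos(s)/(sin(s)^2 - 10*sin(s) + 16)^2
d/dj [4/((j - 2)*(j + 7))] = 4*(-2*j - 5)/(j^4 + 10*j^3 - 3*j^2 - 140*j + 196)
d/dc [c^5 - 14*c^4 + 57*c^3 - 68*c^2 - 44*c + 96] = 5*c^4 - 56*c^3 + 171*c^2 - 136*c - 44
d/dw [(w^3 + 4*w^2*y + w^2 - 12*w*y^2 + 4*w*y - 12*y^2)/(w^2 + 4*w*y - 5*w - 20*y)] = (-(2*w + 4*y - 5)*(w^3 + 4*w^2*y + w^2 - 12*w*y^2 + 4*w*y - 12*y^2) + (w^2 + 4*w*y - 5*w - 20*y)*(3*w^2 + 8*w*y + 2*w - 12*y^2 + 4*y))/(w^2 + 4*w*y - 5*w - 20*y)^2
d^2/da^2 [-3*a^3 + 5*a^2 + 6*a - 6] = 10 - 18*a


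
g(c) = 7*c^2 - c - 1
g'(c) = 14*c - 1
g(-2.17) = 34.13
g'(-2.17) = -31.38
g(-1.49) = 16.03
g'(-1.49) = -21.86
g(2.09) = 27.49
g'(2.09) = 28.26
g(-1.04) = 7.61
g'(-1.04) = -15.56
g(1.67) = 16.85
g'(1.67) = 22.38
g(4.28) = 122.95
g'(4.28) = 58.92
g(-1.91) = 26.45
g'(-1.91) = -27.74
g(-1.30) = 12.13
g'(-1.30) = -19.20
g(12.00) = 995.00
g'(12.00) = 167.00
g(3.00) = 59.00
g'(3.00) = 41.00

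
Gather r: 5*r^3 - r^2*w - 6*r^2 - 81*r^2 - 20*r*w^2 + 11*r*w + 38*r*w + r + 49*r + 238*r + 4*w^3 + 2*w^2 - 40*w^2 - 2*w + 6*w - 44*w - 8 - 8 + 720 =5*r^3 + r^2*(-w - 87) + r*(-20*w^2 + 49*w + 288) + 4*w^3 - 38*w^2 - 40*w + 704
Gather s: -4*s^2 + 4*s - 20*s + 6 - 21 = -4*s^2 - 16*s - 15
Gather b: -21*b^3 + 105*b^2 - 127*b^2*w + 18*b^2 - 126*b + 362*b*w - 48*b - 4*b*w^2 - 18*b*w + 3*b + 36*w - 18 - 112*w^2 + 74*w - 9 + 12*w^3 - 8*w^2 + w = -21*b^3 + b^2*(123 - 127*w) + b*(-4*w^2 + 344*w - 171) + 12*w^3 - 120*w^2 + 111*w - 27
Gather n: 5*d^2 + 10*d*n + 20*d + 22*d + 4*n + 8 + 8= 5*d^2 + 42*d + n*(10*d + 4) + 16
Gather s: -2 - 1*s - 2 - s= -2*s - 4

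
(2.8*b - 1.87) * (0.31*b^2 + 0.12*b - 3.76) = 0.868*b^3 - 0.2437*b^2 - 10.7524*b + 7.0312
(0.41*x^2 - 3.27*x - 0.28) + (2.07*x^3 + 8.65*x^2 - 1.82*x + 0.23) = 2.07*x^3 + 9.06*x^2 - 5.09*x - 0.05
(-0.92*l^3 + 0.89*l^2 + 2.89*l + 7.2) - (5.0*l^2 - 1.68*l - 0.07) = -0.92*l^3 - 4.11*l^2 + 4.57*l + 7.27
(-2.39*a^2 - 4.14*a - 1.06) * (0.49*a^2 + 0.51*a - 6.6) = -1.1711*a^4 - 3.2475*a^3 + 13.1432*a^2 + 26.7834*a + 6.996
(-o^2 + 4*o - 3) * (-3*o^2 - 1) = 3*o^4 - 12*o^3 + 10*o^2 - 4*o + 3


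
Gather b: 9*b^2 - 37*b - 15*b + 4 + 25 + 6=9*b^2 - 52*b + 35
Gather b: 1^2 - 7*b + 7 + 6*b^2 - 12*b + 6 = 6*b^2 - 19*b + 14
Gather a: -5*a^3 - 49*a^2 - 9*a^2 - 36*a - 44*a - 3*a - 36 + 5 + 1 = -5*a^3 - 58*a^2 - 83*a - 30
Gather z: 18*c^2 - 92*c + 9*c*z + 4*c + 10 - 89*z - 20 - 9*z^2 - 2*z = 18*c^2 - 88*c - 9*z^2 + z*(9*c - 91) - 10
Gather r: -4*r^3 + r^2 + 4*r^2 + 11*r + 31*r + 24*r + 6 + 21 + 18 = -4*r^3 + 5*r^2 + 66*r + 45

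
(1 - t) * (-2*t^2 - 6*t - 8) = 2*t^3 + 4*t^2 + 2*t - 8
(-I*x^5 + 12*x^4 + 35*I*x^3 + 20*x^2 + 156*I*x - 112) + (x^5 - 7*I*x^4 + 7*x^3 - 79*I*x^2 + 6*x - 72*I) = x^5 - I*x^5 + 12*x^4 - 7*I*x^4 + 7*x^3 + 35*I*x^3 + 20*x^2 - 79*I*x^2 + 6*x + 156*I*x - 112 - 72*I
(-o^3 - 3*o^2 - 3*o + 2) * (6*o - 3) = -6*o^4 - 15*o^3 - 9*o^2 + 21*o - 6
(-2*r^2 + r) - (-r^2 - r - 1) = -r^2 + 2*r + 1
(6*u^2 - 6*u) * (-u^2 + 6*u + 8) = -6*u^4 + 42*u^3 + 12*u^2 - 48*u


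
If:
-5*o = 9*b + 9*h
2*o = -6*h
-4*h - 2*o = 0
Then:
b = 0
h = 0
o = 0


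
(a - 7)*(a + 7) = a^2 - 49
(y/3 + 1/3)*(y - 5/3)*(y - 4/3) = y^3/3 - 2*y^2/3 - 7*y/27 + 20/27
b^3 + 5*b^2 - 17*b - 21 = (b - 3)*(b + 1)*(b + 7)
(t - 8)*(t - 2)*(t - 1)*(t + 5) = t^4 - 6*t^3 - 29*t^2 + 114*t - 80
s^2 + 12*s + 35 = (s + 5)*(s + 7)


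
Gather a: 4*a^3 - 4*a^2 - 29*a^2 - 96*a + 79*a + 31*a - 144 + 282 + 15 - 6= 4*a^3 - 33*a^2 + 14*a + 147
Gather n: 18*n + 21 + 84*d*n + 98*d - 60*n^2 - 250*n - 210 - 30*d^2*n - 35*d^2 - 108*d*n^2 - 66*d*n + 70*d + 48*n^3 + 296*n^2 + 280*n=-35*d^2 + 168*d + 48*n^3 + n^2*(236 - 108*d) + n*(-30*d^2 + 18*d + 48) - 189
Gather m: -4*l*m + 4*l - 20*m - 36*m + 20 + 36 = 4*l + m*(-4*l - 56) + 56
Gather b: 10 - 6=4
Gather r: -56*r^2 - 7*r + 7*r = -56*r^2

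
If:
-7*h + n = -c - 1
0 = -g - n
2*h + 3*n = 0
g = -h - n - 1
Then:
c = -26/3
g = -2/3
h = -1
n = 2/3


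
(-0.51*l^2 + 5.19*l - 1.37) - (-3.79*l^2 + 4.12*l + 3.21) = 3.28*l^2 + 1.07*l - 4.58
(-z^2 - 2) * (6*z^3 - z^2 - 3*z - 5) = -6*z^5 + z^4 - 9*z^3 + 7*z^2 + 6*z + 10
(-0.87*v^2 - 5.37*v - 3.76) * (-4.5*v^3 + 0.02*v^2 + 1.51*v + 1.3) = 3.915*v^5 + 24.1476*v^4 + 15.4989*v^3 - 9.3149*v^2 - 12.6586*v - 4.888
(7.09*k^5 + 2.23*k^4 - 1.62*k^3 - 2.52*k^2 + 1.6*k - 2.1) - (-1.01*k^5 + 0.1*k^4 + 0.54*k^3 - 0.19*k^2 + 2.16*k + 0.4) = 8.1*k^5 + 2.13*k^4 - 2.16*k^3 - 2.33*k^2 - 0.56*k - 2.5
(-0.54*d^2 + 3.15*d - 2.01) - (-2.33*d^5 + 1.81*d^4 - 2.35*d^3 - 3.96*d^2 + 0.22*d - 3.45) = 2.33*d^5 - 1.81*d^4 + 2.35*d^3 + 3.42*d^2 + 2.93*d + 1.44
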